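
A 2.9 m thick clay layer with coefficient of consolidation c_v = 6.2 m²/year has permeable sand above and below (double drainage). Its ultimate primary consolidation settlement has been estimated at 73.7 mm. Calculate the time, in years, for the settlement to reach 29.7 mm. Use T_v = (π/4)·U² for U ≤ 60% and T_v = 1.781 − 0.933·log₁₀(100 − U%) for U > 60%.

Drainage path length: H_d = H/2 = 1.45 m (double drainage).
U = S(t)/S_ult = 29.7/73.7 = 0.403.
U ≤ 60%: T_v = (π/4)·U² = (π/4)×0.40299² = 0.12755.
t = T_v·H_d²/c_v = 0.12755×1.45²/6.2 = 0.04325 years.

t ≈ 0.0433 years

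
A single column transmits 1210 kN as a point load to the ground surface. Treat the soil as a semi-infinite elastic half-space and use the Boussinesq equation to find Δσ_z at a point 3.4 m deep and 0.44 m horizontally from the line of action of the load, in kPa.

Boussinesq vertical stress below a point load on an elastic half-space:
Δσ_z = 3P/(2πz²) · [1 + (r/z)²]^(−5/2)
r/z = 0.44/3.4 = 0.12941; [1+(r/z)²]^(−5/2) = 0.95933.
Δσ_z = 3×1210/(2π×3.4²) × 0.95933 = 49.977 × 0.95933 = 47.94 kPa

Δσ_z ≈ 47.9 kPa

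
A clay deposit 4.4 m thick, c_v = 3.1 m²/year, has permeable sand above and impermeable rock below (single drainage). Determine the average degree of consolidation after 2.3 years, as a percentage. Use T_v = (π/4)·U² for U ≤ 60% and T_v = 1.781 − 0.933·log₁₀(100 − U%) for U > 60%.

U ≈ 67.3 %

Drainage path length: H_d = H = 4.4 m (single drainage).
T_v = c_v·t/H_d² = 3.1×2.3/4.4² = 0.36829.
T_v = 0.36829 corresponds to the U > 60% branch:
U = 1 − 10^((1.781 − T_v)/0.933)/100 = 0.6733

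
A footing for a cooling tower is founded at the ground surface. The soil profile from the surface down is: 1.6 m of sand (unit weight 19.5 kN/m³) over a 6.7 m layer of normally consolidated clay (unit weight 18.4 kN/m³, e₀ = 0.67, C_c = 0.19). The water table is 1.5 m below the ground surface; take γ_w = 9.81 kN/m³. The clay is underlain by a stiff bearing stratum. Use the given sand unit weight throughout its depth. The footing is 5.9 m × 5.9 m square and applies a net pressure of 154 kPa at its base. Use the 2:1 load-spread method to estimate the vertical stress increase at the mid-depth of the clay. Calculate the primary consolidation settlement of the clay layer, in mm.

S_c ≈ 189 mm

Mid-depth of clay below the ground surface: z = 1.6 + 6.7/2 = 4.95 m.
Total vertical stress at mid-clay: σ_v = 19.5×1.6 + 18.4×3.35 = 92.84 kPa.
Pore pressure: u = 9.81×(4.95 − 1.5) = 33.845 kPa.
Initial effective stress: σ'_0 = σ_v − u = 92.84 − 33.845 = 58.995 kPa.
Stress increase at mid-clay by the 2:1 spreading method:
Δσ = qBL/((B+z)(L+z)) = 154×5.9×5.9/((5.9+4.95)(5.9+4.95)) = 45.537 kPa
Final effective stress: σ'_f = σ'_0 + Δσ = 58.995 + 45.537 = 104.53 kPa.
Normally consolidated clay, so the full stress increment lies on the virgin compression line:
S_c = C_c·H/(1+e₀)·log₁₀(σ'_f/σ'_0) = 0.19×6.7/(1+0.67)×log₁₀(104.53/58.995)
    = 0.76228 × 0.24843 = 0.1894 m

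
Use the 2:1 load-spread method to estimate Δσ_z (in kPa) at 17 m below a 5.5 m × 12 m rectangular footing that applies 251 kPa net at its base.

Δσ_z ≈ 25.4 kPa

By the 2:1 method the load spreads at 1 horizontal : 2 vertical, so at depth z the loaded area has grown by z in each plan dimension:
Δσ = qBL/((B+z)(L+z)) = 251×5.5×12/((5.5+17)(12+17)) = 25.389 kPa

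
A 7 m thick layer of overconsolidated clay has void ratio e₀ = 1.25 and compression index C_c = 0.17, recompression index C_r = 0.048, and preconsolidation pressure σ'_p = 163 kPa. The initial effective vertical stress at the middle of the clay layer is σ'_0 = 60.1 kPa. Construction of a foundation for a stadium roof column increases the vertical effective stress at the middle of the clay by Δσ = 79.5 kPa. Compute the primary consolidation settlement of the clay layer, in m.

Final effective stress: σ'_f = 60.1 + 79.5 = 139.6 kPa.
σ'_f = 139.6 ≤ σ'_p = 163 kPa, so the clay remains overconsolidated and only the recompression index applies:
S_c = C_r·H/(1+e₀)·log₁₀(σ'_f/σ'_0) = 0.048×7/2.25×log₁₀(139.6/60.1)
    = 0.14933 × 0.36601 = 0.05466 m

S_c ≈ 0.0547 m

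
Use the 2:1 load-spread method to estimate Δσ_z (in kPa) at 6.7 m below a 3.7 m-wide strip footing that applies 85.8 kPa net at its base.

Δσ_z ≈ 30.5 kPa

By the 2:1 method the load spreads at 1 horizontal : 2 vertical, so at depth z the loaded area has grown by z in each plan dimension:
Δσ = qB/(B+z) = 85.8×3.7/(3.7+6.7) = 30.525 kPa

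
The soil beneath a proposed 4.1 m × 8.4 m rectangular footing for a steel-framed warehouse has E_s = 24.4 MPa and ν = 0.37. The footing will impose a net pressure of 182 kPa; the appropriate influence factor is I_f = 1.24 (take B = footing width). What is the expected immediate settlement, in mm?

Immediate (elastic) settlement: S_e = q·B·(1−ν²)/E_s · I_f.
E_s = 24.4 MPa = 24400 kPa.
S_e = 182 × 4.1 × (1 − 0.37²) / 24400 × 1.24
    = 182 × 4.1 × 0.8631 / 24400 × 1.24
    = 0.03273 m = 32.73 mm

S_e ≈ 32.7 mm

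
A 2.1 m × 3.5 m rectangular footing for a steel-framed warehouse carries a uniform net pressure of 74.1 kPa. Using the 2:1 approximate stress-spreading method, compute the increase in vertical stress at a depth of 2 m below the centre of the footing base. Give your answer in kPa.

By the 2:1 method the load spreads at 1 horizontal : 2 vertical, so at depth z the loaded area has grown by z in each plan dimension:
Δσ = qBL/((B+z)(L+z)) = 74.1×2.1×3.5/((2.1+2)(3.5+2)) = 24.152 kPa

Δσ_z ≈ 24.2 kPa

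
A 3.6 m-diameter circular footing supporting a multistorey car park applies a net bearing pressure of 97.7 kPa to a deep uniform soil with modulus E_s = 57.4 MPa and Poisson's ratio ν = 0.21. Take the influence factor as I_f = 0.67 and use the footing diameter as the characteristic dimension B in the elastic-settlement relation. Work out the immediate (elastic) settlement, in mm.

S_e ≈ 3.92 mm

Immediate (elastic) settlement: S_e = q·B·(1−ν²)/E_s · I_f.
E_s = 57.4 MPa = 57400 kPa.
S_e = 97.7 × 3.6 × (1 − 0.21²) / 57400 × 0.67
    = 97.7 × 3.6 × 0.9559 / 57400 × 0.67
    = 0.003924 m = 3.924 mm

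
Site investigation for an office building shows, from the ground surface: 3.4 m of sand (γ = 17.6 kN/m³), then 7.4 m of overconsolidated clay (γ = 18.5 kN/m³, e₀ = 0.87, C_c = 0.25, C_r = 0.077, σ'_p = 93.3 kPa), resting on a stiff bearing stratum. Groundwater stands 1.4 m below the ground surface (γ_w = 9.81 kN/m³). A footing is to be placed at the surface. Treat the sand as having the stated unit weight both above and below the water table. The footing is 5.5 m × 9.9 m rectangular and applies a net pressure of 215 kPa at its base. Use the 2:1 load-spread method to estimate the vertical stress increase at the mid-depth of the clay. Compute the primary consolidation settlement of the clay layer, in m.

S_c ≈ 0.166 m

Mid-depth of clay below the ground surface: z = 3.4 + 7.4/2 = 7.1 m.
Total vertical stress at mid-clay: σ_v = 17.6×3.4 + 18.5×3.7 = 128.29 kPa.
Pore pressure: u = 9.81×(7.1 − 1.4) = 55.917 kPa.
Initial effective stress: σ'_0 = σ_v − u = 128.29 − 55.917 = 72.373 kPa.
Stress increase at mid-clay by the 2:1 spreading method:
Δσ = qBL/((B+z)(L+z)) = 215×5.5×9.9/((5.5+7.1)(9.9+7.1)) = 54.653 kPa
Final effective stress: σ'_f = 72.373 + 54.653 = 127.03 kPa.
σ'_f = 127.03 > σ'_p = 93.3 kPa, so the stress path crosses the preconsolidation pressure — recompression up to σ'_p, then virgin compression beyond:
S_c = H/(1+e₀)·[C_r·log₁₀(σ'_p/σ'_0) + C_c·log₁₀(σ'_f/σ'_p)]
    = 7.4/1.87 × [0.077×log₁₀(93.3/72.373) + 0.25×log₁₀(127.03/93.3)]
    = 3.9572 × [0.0084935 + 0.033506] = 0.1662 m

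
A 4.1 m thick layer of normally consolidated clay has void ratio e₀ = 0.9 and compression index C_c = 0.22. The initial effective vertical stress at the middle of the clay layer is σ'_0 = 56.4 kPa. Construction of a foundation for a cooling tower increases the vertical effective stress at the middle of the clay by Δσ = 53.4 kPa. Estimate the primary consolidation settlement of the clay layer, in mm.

Final effective stress: σ'_f = σ'_0 + Δσ = 56.4 + 53.4 = 109.8 kPa.
Normally consolidated clay, so the full stress increment lies on the virgin compression line:
S_c = C_c·H/(1+e₀)·log₁₀(σ'_f/σ'_0) = 0.22×4.1/(1+0.9)×log₁₀(109.8/56.4)
    = 0.47474 × 0.28932 = 0.1374 m

S_c ≈ 137 mm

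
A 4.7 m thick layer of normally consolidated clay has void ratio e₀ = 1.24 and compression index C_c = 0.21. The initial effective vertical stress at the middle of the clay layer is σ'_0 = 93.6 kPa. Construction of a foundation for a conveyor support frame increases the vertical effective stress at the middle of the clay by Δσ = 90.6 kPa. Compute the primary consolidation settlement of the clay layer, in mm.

Final effective stress: σ'_f = σ'_0 + Δσ = 93.6 + 90.6 = 184.2 kPa.
Normally consolidated clay, so the full stress increment lies on the virgin compression line:
S_c = C_c·H/(1+e₀)·log₁₀(σ'_f/σ'_0) = 0.21×4.7/(1+1.24)×log₁₀(184.2/93.6)
    = 0.44062 × 0.29401 = 0.1295 m

S_c ≈ 130 mm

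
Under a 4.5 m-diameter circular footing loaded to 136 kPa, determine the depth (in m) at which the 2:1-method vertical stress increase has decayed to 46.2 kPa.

z ≈ 3.22 m

2:1 spreading — at depth z the loaded area has grown by z in each plan dimension:
qD²/(D+z)² = Δσ_z ⇒ z = D(√(q/Δσ_z) − 1) = 4.5×(√(136/46.2) − 1) = 3.221 m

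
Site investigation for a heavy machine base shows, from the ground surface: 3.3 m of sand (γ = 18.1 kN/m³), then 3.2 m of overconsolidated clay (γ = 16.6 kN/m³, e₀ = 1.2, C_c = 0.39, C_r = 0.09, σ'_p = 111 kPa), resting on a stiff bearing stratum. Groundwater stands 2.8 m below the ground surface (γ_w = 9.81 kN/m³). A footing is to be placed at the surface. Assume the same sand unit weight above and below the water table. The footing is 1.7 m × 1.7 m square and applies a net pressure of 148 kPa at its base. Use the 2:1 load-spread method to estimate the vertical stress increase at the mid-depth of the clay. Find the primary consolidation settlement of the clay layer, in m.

S_c ≈ 0.00792 m

Mid-depth of clay below the ground surface: z = 3.3 + 3.2/2 = 4.9 m.
Total vertical stress at mid-clay: σ_v = 18.1×3.3 + 16.6×1.6 = 86.29 kPa.
Pore pressure: u = 9.81×(4.9 − 2.8) = 20.601 kPa.
Initial effective stress: σ'_0 = σ_v − u = 86.29 − 20.601 = 65.689 kPa.
Stress increase at mid-clay by the 2:1 spreading method:
Δσ = qBL/((B+z)(L+z)) = 148×1.7×1.7/((1.7+4.9)(1.7+4.9)) = 9.8191 kPa
Final effective stress: σ'_f = 65.689 + 9.8191 = 75.508 kPa.
σ'_f = 75.508 ≤ σ'_p = 111 kPa, so the clay remains overconsolidated and only the recompression index applies:
S_c = C_r·H/(1+e₀)·log₁₀(σ'_f/σ'_0) = 0.09×3.2/2.2×log₁₀(75.508/65.689)
    = 0.1309 × 0.0605 = 0.00792 m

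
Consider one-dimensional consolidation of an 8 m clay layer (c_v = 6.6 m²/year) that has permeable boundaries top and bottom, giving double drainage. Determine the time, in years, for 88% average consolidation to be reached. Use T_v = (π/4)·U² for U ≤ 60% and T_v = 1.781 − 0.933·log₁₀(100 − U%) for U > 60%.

Drainage path length: H_d = H/2 = 4 m (double drainage).
U > 60%: T_v = 1.781 − 0.933·log₁₀(100 − 88) = 0.77412.
t = T_v·H_d²/c_v = 0.77412×4²/6.6 = 1.877 years.

t ≈ 1.88 years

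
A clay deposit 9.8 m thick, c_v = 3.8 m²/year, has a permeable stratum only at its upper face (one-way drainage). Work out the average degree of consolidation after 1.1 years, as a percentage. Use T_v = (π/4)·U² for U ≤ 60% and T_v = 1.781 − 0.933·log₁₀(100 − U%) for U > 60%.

U ≈ 23.5 %

Drainage path length: H_d = H = 9.8 m (single drainage).
T_v = c_v·t/H_d² = 3.8×1.1/9.8² = 0.043524.
T_v = 0.043524 corresponds to the U ≤ 60% branch:
U = √(4T_v/π) = 0.2354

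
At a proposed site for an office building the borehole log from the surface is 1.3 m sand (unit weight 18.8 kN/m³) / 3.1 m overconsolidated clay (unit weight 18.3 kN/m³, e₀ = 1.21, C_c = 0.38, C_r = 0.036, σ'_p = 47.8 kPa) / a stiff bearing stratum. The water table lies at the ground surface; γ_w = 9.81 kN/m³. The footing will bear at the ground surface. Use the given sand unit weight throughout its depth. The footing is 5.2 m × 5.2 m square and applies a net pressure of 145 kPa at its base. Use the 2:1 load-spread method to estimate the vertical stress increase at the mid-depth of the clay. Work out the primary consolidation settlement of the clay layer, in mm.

S_c ≈ 149 mm

Mid-depth of clay below the ground surface: z = 1.3 + 3.1/2 = 2.85 m.
Total vertical stress at mid-clay: σ_v = 18.8×1.3 + 18.3×1.55 = 52.805 kPa.
Pore pressure: u = 9.81×(2.85 − 0) = 27.959 kPa.
Initial effective stress: σ'_0 = σ_v − u = 52.805 − 27.959 = 24.846 kPa.
Stress increase at mid-clay by the 2:1 spreading method:
Δσ = qBL/((B+z)(L+z)) = 145×5.2×5.2/((5.2+2.85)(5.2+2.85)) = 60.504 kPa
Final effective stress: σ'_f = 24.846 + 60.504 = 85.35 kPa.
σ'_f = 85.35 > σ'_p = 47.8 kPa, so the stress path crosses the preconsolidation pressure — recompression up to σ'_p, then virgin compression beyond:
S_c = H/(1+e₀)·[C_r·log₁₀(σ'_p/σ'_0) + C_c·log₁₀(σ'_f/σ'_p)]
    = 3.1/2.21 × [0.036×log₁₀(47.8/24.846) + 0.38×log₁₀(85.35/47.8)]
    = 1.4027 × [0.01023 + 0.095675] = 0.1486 m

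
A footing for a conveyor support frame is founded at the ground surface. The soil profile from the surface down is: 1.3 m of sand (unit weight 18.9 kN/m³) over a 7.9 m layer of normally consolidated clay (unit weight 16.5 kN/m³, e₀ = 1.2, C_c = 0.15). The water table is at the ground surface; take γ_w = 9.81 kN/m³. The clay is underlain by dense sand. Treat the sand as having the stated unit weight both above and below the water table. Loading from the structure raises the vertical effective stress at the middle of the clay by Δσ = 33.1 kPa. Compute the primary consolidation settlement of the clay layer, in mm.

S_c ≈ 146 mm

Mid-depth of clay below the ground surface: z = 1.3 + 7.9/2 = 5.25 m.
Total vertical stress at mid-clay: σ_v = 18.9×1.3 + 16.5×3.95 = 89.745 kPa.
Pore pressure: u = 9.81×(5.25 − 0) = 51.503 kPa.
Initial effective stress: σ'_0 = σ_v − u = 89.745 − 51.503 = 38.242 kPa.
Final effective stress: σ'_f = σ'_0 + Δσ = 38.242 + 33.1 = 71.342 kPa.
Normally consolidated clay, so the full stress increment lies on the virgin compression line:
S_c = C_c·H/(1+e₀)·log₁₀(σ'_f/σ'_0) = 0.15×7.9/(1+1.2)×log₁₀(71.342/38.242)
    = 0.53864 × 0.2708 = 0.1459 m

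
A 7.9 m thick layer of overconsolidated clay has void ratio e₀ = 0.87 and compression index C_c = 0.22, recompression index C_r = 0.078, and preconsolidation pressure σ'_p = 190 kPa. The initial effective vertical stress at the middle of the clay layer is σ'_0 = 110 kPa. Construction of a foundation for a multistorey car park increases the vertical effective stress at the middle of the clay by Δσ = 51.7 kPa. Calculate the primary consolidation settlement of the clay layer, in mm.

S_c ≈ 55.1 mm

Final effective stress: σ'_f = 110 + 51.7 = 161.7 kPa.
σ'_f = 161.7 ≤ σ'_p = 190 kPa, so the clay remains overconsolidated and only the recompression index applies:
S_c = C_r·H/(1+e₀)·log₁₀(σ'_f/σ'_0) = 0.078×7.9/1.87×log₁₀(161.7/110)
    = 0.32952 × 0.16732 = 0.05514 m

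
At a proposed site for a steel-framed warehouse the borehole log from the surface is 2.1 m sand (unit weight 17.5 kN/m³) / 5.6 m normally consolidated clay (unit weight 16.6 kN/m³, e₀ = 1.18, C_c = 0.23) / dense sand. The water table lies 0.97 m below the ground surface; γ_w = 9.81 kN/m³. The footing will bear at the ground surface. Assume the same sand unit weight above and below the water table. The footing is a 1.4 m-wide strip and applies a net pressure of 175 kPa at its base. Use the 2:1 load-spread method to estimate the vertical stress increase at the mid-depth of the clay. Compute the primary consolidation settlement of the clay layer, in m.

S_c ≈ 0.161 m

Mid-depth of clay below the ground surface: z = 2.1 + 5.6/2 = 4.9 m.
Total vertical stress at mid-clay: σ_v = 17.5×2.1 + 16.6×2.8 = 83.23 kPa.
Pore pressure: u = 9.81×(4.9 − 0.97) = 38.553 kPa.
Initial effective stress: σ'_0 = σ_v − u = 83.23 − 38.553 = 44.677 kPa.
Stress increase at mid-clay by the 2:1 spreading method:
Δσ = qB/(B+z) = 175×1.4/(1.4+4.9) = 38.889 kPa
Final effective stress: σ'_f = σ'_0 + Δσ = 44.677 + 38.889 = 83.566 kPa.
Normally consolidated clay, so the full stress increment lies on the virgin compression line:
S_c = C_c·H/(1+e₀)·log₁₀(σ'_f/σ'_0) = 0.23×5.6/(1+1.18)×log₁₀(83.566/44.677)
    = 0.59083 × 0.27195 = 0.1607 m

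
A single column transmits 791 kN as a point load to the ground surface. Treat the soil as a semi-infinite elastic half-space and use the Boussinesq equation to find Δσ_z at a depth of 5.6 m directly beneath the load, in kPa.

Boussinesq vertical stress below a point load on an elastic half-space:
Δσ_z = 3P/(2πz²) · [1 + (r/z)²]^(−5/2)
r/z = 0/5.6 = 0; [1+(r/z)²]^(−5/2) = 1.
Δσ_z = 3×791/(2π×5.6²) × 1 = 12.043 × 1 = 12.04 kPa

Δσ_z ≈ 12 kPa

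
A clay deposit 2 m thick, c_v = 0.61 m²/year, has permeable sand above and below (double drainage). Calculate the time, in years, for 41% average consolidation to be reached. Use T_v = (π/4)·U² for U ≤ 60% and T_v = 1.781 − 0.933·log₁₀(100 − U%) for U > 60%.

Drainage path length: H_d = H/2 = 1 m (double drainage).
U ≤ 60%: T_v = (π/4)·U² = (π/4)×0.41² = 0.13203.
t = T_v·H_d²/c_v = 0.13203×1²/0.61 = 0.2164 years.

t ≈ 0.216 years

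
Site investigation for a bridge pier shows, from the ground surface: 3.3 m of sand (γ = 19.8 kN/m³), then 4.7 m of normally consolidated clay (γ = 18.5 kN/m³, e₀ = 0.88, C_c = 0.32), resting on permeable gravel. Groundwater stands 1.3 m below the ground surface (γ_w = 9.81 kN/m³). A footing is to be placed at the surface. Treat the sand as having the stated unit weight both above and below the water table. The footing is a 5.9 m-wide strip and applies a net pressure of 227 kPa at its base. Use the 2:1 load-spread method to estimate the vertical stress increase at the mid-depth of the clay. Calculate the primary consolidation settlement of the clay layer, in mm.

S_c ≈ 352 mm

Mid-depth of clay below the ground surface: z = 3.3 + 4.7/2 = 5.65 m.
Total vertical stress at mid-clay: σ_v = 19.8×3.3 + 18.5×2.35 = 108.81 kPa.
Pore pressure: u = 9.81×(5.65 − 1.3) = 42.673 kPa.
Initial effective stress: σ'_0 = σ_v − u = 108.81 − 42.673 = 66.137 kPa.
Stress increase at mid-clay by the 2:1 spreading method:
Δσ = qB/(B+z) = 227×5.9/(5.9+5.65) = 115.96 kPa
Final effective stress: σ'_f = σ'_0 + Δσ = 66.137 + 115.96 = 182.1 kPa.
Normally consolidated clay, so the full stress increment lies on the virgin compression line:
S_c = C_c·H/(1+e₀)·log₁₀(σ'_f/σ'_0) = 0.32×4.7/(1+0.88)×log₁₀(182.1/66.137)
    = 0.8 × 0.43987 = 0.3519 m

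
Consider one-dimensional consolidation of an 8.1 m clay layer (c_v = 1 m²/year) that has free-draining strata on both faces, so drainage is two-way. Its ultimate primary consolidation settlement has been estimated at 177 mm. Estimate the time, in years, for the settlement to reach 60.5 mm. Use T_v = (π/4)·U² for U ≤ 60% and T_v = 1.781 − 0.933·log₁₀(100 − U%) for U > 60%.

Drainage path length: H_d = H/2 = 4.05 m (double drainage).
U = S(t)/S_ult = 60.5/177 = 0.3418.
U ≤ 60%: T_v = (π/4)·U² = (π/4)×0.34181² = 0.09176.
t = T_v·H_d²/c_v = 0.09176×4.05²/1 = 1.505 years.

t ≈ 1.51 years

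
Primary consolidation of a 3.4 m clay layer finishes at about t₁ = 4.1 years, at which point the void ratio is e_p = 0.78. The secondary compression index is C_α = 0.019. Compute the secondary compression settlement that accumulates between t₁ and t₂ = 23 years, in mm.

Secondary compression: S_s = C_α·H/(1+e_p)·log₁₀(t₂/t₁)
S_s = 0.019×3.4/(1+0.78)×log₁₀(23/4.1)
    = 0.03629 × 0.7489 = 0.02718 m

S_s ≈ 27.2 mm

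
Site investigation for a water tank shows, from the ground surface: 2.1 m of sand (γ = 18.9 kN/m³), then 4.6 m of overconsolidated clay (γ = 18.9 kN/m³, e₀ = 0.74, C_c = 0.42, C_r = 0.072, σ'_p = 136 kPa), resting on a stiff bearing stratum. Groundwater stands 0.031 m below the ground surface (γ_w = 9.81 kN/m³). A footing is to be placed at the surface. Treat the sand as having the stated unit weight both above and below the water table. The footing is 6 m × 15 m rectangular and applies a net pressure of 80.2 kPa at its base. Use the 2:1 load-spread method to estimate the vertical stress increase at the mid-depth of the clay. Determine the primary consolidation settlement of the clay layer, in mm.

Mid-depth of clay below the ground surface: z = 2.1 + 4.6/2 = 4.4 m.
Total vertical stress at mid-clay: σ_v = 18.9×2.1 + 18.9×2.3 = 83.16 kPa.
Pore pressure: u = 9.81×(4.4 − 0.031) = 42.86 kPa.
Initial effective stress: σ'_0 = σ_v − u = 83.16 − 42.86 = 40.3 kPa.
Stress increase at mid-clay by the 2:1 spreading method:
Δσ = qBL/((B+z)(L+z)) = 80.2×6×15/((6+4.4)(15+4.4)) = 35.775 kPa
Final effective stress: σ'_f = 40.3 + 35.775 = 76.075 kPa.
σ'_f = 76.075 ≤ σ'_p = 136 kPa, so the clay remains overconsolidated and only the recompression index applies:
S_c = C_r·H/(1+e₀)·log₁₀(σ'_f/σ'_0) = 0.072×4.6/1.74×log₁₀(76.075/40.3)
    = 0.19035 × 0.27594 = 0.05252 m

S_c ≈ 52.5 mm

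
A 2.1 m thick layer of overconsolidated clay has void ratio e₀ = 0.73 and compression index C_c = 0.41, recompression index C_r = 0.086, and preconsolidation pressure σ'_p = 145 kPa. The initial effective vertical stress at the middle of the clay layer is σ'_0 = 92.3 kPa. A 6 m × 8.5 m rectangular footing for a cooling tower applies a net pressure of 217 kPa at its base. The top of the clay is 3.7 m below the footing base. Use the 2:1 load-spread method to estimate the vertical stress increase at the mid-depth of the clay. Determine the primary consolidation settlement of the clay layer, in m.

S_c ≈ 0.0549 m

Mid-depth of clay below the footing base: z = 3.7 + 2.1/2 = 4.75 m.
Stress increase at mid-clay by the 2:1 spreading method:
Δσ = qBL/((B+z)(L+z)) = 217×6×8.5/((6+4.75)(8.5+4.75)) = 77.697 kPa
Final effective stress: σ'_f = 92.3 + 77.697 = 170 kPa.
σ'_f = 170 > σ'_p = 145 kPa, so the stress path crosses the preconsolidation pressure — recompression up to σ'_p, then virgin compression beyond:
S_c = H/(1+e₀)·[C_r·log₁₀(σ'_p/σ'_0) + C_c·log₁₀(σ'_f/σ'_p)]
    = 2.1/1.73 × [0.086×log₁₀(145/92.3) + 0.41×log₁₀(170/145)]
    = 1.2139 × [0.01687 + 0.028323] = 0.05486 m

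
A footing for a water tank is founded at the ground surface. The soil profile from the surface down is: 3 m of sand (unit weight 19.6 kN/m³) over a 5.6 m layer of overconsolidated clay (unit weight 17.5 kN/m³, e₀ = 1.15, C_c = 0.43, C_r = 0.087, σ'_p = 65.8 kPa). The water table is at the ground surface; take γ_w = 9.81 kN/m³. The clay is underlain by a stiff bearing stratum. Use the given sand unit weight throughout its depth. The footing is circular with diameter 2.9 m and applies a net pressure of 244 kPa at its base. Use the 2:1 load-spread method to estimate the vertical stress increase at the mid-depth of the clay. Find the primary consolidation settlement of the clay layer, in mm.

Mid-depth of clay below the ground surface: z = 3 + 5.6/2 = 5.8 m.
Total vertical stress at mid-clay: σ_v = 19.6×3 + 17.5×2.8 = 107.8 kPa.
Pore pressure: u = 9.81×(5.8 − 0) = 56.898 kPa.
Initial effective stress: σ'_0 = σ_v − u = 107.8 − 56.898 = 50.902 kPa.
Stress increase at mid-clay by the 2:1 spreading method:
Δσ ≈ qD²/(D+z)² = 244×2.9²/(2.9+5.8)² = 27.111 kPa
Final effective stress: σ'_f = 50.902 + 27.111 = 78.013 kPa.
σ'_f = 78.013 > σ'_p = 65.8 kPa, so the stress path crosses the preconsolidation pressure — recompression up to σ'_p, then virgin compression beyond:
S_c = H/(1+e₀)·[C_r·log₁₀(σ'_p/σ'_0) + C_c·log₁₀(σ'_f/σ'_p)]
    = 5.6/2.15 × [0.087×log₁₀(65.8/50.902) + 0.43×log₁₀(78.013/65.8)]
    = 2.6047 × [0.0096997 + 0.031795] = 0.1081 m

S_c ≈ 108 mm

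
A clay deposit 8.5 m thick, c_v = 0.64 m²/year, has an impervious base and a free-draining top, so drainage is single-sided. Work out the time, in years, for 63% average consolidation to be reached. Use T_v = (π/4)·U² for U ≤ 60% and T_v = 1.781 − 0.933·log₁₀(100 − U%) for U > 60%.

t ≈ 35.9 years

Drainage path length: H_d = H = 8.5 m (single drainage).
U > 60%: T_v = 1.781 − 0.933·log₁₀(100 − 63) = 0.31787.
t = T_v·H_d²/c_v = 0.31787×8.5²/0.64 = 35.88 years.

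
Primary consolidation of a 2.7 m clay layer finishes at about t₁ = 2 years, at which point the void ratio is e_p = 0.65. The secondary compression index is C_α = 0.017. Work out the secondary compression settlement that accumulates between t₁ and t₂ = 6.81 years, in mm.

S_s ≈ 14.8 mm

Secondary compression: S_s = C_α·H/(1+e_p)·log₁₀(t₂/t₁)
S_s = 0.017×2.7/(1+0.65)×log₁₀(6.81/2)
    = 0.02782 × 0.5321 = 0.0148 m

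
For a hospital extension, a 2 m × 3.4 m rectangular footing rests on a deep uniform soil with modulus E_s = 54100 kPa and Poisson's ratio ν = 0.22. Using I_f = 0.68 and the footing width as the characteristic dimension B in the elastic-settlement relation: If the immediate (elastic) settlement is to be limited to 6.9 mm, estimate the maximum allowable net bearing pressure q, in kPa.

q ≈ 288 kPa

S_e = q·B·(1−ν²)/E_s · I_f  ⇒  q = S_e·E_s / (B·(1−ν²)·I_f).
q = 0.0069 × 54100 / (2 × 0.9516 × 0.68) = 288.4 kPa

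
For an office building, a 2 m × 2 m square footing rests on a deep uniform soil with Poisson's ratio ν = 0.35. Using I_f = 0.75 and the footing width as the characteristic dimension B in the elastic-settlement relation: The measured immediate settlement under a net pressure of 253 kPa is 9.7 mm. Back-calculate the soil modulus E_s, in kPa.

S_e = q·B·(1−ν²)/E_s · I_f  ⇒  E_s = q·B·(1−ν²)·I_f / S_e.
E_s = 253 × 2 × 0.8775 × 0.75 / 0.0097 = 34330 kPa

E_s ≈ 34300 kPa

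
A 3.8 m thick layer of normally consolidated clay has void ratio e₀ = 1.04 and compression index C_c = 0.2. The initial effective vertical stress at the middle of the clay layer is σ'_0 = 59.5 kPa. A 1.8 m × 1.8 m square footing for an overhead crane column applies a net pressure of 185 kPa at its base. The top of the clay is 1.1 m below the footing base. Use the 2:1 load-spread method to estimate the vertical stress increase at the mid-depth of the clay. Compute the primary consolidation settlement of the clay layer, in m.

Mid-depth of clay below the footing base: z = 1.1 + 3.8/2 = 3 m.
Stress increase at mid-clay by the 2:1 spreading method:
Δσ = qBL/((B+z)(L+z)) = 185×1.8×1.8/((1.8+3)(1.8+3)) = 26.016 kPa
Final effective stress: σ'_f = σ'_0 + Δσ = 59.5 + 26.016 = 85.516 kPa.
Normally consolidated clay, so the full stress increment lies on the virgin compression line:
S_c = C_c·H/(1+e₀)·log₁₀(σ'_f/σ'_0) = 0.2×3.8/(1+1.04)×log₁₀(85.516/59.5)
    = 0.37255 × 0.15753 = 0.05869 m

S_c ≈ 0.0587 m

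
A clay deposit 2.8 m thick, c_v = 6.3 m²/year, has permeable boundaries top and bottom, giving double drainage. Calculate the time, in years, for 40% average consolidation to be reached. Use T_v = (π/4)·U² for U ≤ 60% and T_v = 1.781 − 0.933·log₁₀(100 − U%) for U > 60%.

t ≈ 0.0391 years

Drainage path length: H_d = H/2 = 1.4 m (double drainage).
U ≤ 60%: T_v = (π/4)·U² = (π/4)×0.4² = 0.12566.
t = T_v·H_d²/c_v = 0.12566×1.4²/6.3 = 0.03909 years.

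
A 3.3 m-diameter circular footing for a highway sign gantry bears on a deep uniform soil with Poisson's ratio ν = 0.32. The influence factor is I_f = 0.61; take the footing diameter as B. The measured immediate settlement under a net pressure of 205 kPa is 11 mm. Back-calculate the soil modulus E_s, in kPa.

S_e = q·B·(1−ν²)/E_s · I_f  ⇒  E_s = q·B·(1−ν²)·I_f / S_e.
E_s = 205 × 3.3 × 0.8976 × 0.61 / 0.011 = 33670 kPa

E_s ≈ 33700 kPa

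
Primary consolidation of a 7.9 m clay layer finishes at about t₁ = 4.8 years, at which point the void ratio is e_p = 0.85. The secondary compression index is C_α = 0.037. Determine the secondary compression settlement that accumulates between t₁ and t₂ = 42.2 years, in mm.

S_s ≈ 149 mm

Secondary compression: S_s = C_α·H/(1+e_p)·log₁₀(t₂/t₁)
S_s = 0.037×7.9/(1+0.85)×log₁₀(42.2/4.8)
    = 0.158 × 0.9441 = 0.1492 m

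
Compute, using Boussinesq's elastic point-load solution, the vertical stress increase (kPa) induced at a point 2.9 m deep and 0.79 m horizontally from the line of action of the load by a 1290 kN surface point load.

Δσ_z ≈ 61.2 kPa

Boussinesq vertical stress below a point load on an elastic half-space:
Δσ_z = 3P/(2πz²) · [1 + (r/z)²]^(−5/2)
r/z = 0.79/2.9 = 0.27241; [1+(r/z)²]^(−5/2) = 0.83614.
Δσ_z = 3×1290/(2π×2.9²) × 0.83614 = 73.238 × 0.83614 = 61.24 kPa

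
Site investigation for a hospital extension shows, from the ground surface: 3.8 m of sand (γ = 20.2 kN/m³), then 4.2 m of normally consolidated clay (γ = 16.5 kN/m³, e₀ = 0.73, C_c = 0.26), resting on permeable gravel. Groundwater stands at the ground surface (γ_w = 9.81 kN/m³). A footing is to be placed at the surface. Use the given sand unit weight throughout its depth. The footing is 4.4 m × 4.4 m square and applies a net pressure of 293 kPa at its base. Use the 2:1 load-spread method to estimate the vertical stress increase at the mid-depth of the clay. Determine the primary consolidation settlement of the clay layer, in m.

S_c ≈ 0.19 m

Mid-depth of clay below the ground surface: z = 3.8 + 4.2/2 = 5.9 m.
Total vertical stress at mid-clay: σ_v = 20.2×3.8 + 16.5×2.1 = 111.41 kPa.
Pore pressure: u = 9.81×(5.9 − 0) = 57.879 kPa.
Initial effective stress: σ'_0 = σ_v − u = 111.41 − 57.879 = 53.531 kPa.
Stress increase at mid-clay by the 2:1 spreading method:
Δσ = qBL/((B+z)(L+z)) = 293×4.4×4.4/((4.4+5.9)(4.4+5.9)) = 53.469 kPa
Final effective stress: σ'_f = σ'_0 + Δσ = 53.531 + 53.469 = 107 kPa.
Normally consolidated clay, so the full stress increment lies on the virgin compression line:
S_c = C_c·H/(1+e₀)·log₁₀(σ'_f/σ'_0) = 0.26×4.2/(1+0.73)×log₁₀(107/53.531)
    = 0.63121 × 0.30078 = 0.1899 m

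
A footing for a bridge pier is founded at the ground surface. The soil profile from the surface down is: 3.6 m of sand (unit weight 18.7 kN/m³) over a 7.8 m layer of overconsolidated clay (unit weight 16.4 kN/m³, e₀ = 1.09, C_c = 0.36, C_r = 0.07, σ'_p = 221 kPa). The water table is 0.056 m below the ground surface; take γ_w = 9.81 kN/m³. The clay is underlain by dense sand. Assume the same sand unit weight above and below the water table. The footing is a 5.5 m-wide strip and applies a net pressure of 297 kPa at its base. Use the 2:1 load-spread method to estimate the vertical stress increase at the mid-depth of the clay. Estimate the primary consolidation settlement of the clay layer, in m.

S_c ≈ 0.13 m

Mid-depth of clay below the ground surface: z = 3.6 + 7.8/2 = 7.5 m.
Total vertical stress at mid-clay: σ_v = 18.7×3.6 + 16.4×3.9 = 131.28 kPa.
Pore pressure: u = 9.81×(7.5 − 0.056) = 73.026 kPa.
Initial effective stress: σ'_0 = σ_v − u = 131.28 − 73.026 = 58.254 kPa.
Stress increase at mid-clay by the 2:1 spreading method:
Δσ = qB/(B+z) = 297×5.5/(5.5+7.5) = 125.65 kPa
Final effective stress: σ'_f = 58.254 + 125.65 = 183.9 kPa.
σ'_f = 183.9 ≤ σ'_p = 221 kPa, so the clay remains overconsolidated and only the recompression index applies:
S_c = C_r·H/(1+e₀)·log₁₀(σ'_f/σ'_0) = 0.07×7.8/2.09×log₁₀(183.9/58.254)
    = 0.26125 × 0.49926 = 0.1304 m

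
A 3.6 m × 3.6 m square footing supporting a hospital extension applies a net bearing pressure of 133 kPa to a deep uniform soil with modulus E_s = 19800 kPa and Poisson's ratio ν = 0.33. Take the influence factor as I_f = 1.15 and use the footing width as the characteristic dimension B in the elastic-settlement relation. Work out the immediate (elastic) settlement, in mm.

Immediate (elastic) settlement: S_e = q·B·(1−ν²)/E_s · I_f.
S_e = 133 × 3.6 × (1 − 0.33²) / 19800 × 1.15
    = 133 × 3.6 × 0.8911 / 19800 × 1.15
    = 0.02478 m = 24.78 mm

S_e ≈ 24.8 mm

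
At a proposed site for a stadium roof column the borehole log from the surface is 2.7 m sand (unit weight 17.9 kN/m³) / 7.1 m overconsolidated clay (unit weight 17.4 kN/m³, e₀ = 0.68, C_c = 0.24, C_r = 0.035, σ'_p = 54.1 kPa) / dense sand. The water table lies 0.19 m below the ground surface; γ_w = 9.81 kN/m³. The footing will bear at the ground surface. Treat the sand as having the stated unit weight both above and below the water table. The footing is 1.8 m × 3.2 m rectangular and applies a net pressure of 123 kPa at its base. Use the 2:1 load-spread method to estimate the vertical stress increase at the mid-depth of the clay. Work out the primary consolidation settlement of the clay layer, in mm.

Mid-depth of clay below the ground surface: z = 2.7 + 7.1/2 = 6.25 m.
Total vertical stress at mid-clay: σ_v = 17.9×2.7 + 17.4×3.55 = 110.1 kPa.
Pore pressure: u = 9.81×(6.25 − 0.19) = 59.449 kPa.
Initial effective stress: σ'_0 = σ_v − u = 110.1 − 59.449 = 50.651 kPa.
Stress increase at mid-clay by the 2:1 spreading method:
Δσ = qBL/((B+z)(L+z)) = 123×1.8×3.2/((1.8+6.25)(3.2+6.25)) = 9.3132 kPa
Final effective stress: σ'_f = 50.651 + 9.3132 = 59.964 kPa.
σ'_f = 59.964 > σ'_p = 54.1 kPa, so the stress path crosses the preconsolidation pressure — recompression up to σ'_p, then virgin compression beyond:
S_c = H/(1+e₀)·[C_r·log₁₀(σ'_p/σ'_0) + C_c·log₁₀(σ'_f/σ'_p)]
    = 7.1/1.68 × [0.035×log₁₀(54.1/50.651) + 0.24×log₁₀(59.964/54.1)]
    = 4.2262 × [0.0010013 + 0.010726] = 0.04956 m

S_c ≈ 49.6 mm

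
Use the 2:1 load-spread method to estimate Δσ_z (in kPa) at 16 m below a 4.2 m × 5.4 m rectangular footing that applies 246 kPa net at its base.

By the 2:1 method the load spreads at 1 horizontal : 2 vertical, so at depth z the loaded area has grown by z in each plan dimension:
Δσ = qBL/((B+z)(L+z)) = 246×4.2×5.4/((4.2+16)(5.4+16)) = 12.907 kPa

Δσ_z ≈ 12.9 kPa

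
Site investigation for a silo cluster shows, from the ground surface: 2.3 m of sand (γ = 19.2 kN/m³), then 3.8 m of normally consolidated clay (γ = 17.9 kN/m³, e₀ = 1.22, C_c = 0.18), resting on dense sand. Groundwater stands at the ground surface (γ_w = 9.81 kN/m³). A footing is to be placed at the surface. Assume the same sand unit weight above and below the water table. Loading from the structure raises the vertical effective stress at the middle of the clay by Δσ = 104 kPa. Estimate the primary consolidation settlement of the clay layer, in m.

S_c ≈ 0.179 m

Mid-depth of clay below the ground surface: z = 2.3 + 3.8/2 = 4.2 m.
Total vertical stress at mid-clay: σ_v = 19.2×2.3 + 17.9×1.9 = 78.17 kPa.
Pore pressure: u = 9.81×(4.2 − 0) = 41.202 kPa.
Initial effective stress: σ'_0 = σ_v − u = 78.17 − 41.202 = 36.968 kPa.
Final effective stress: σ'_f = σ'_0 + Δσ = 36.968 + 104 = 140.97 kPa.
Normally consolidated clay, so the full stress increment lies on the virgin compression line:
S_c = C_c·H/(1+e₀)·log₁₀(σ'_f/σ'_0) = 0.18×3.8/(1+1.22)×log₁₀(140.97/36.968)
    = 0.30811 × 0.5813 = 0.1791 m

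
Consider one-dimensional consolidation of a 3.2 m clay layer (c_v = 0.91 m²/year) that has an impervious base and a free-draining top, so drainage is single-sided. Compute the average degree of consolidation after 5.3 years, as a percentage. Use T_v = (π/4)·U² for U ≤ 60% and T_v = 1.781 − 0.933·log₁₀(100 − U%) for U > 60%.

Drainage path length: H_d = H = 3.2 m (single drainage).
T_v = c_v·t/H_d² = 0.91×5.3/3.2² = 0.471.
T_v = 0.471 corresponds to the U > 60% branch:
U = 1 − 10^((1.781 − T_v)/0.933)/100 = 0.7464

U ≈ 74.6 %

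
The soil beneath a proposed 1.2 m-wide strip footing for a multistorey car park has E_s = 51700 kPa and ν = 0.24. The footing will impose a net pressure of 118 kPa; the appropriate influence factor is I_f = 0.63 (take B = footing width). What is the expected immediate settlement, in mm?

Immediate (elastic) settlement: S_e = q·B·(1−ν²)/E_s · I_f.
S_e = 118 × 1.2 × (1 − 0.24²) / 51700 × 0.63
    = 118 × 1.2 × 0.9424 / 51700 × 0.63
    = 0.001626 m = 1.626 mm

S_e ≈ 1.63 mm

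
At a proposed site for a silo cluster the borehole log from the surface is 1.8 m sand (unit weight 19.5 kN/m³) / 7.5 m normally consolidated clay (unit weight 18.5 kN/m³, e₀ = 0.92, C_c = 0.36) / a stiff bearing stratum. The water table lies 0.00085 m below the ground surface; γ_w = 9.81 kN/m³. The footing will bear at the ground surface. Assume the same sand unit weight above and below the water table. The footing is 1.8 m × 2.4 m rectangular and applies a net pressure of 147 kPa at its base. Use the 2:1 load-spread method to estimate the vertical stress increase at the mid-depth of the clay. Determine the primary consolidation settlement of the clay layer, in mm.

S_c ≈ 120 mm

Mid-depth of clay below the ground surface: z = 1.8 + 7.5/2 = 5.55 m.
Total vertical stress at mid-clay: σ_v = 19.5×1.8 + 18.5×3.75 = 104.47 kPa.
Pore pressure: u = 9.81×(5.55 − 0.00085) = 54.436 kPa.
Initial effective stress: σ'_0 = σ_v − u = 104.47 − 54.436 = 50.034 kPa.
Stress increase at mid-clay by the 2:1 spreading method:
Δσ = qBL/((B+z)(L+z)) = 147×1.8×2.4/((1.8+5.55)(2.4+5.55)) = 10.868 kPa
Final effective stress: σ'_f = σ'_0 + Δσ = 50.034 + 10.868 = 60.902 kPa.
Normally consolidated clay, so the full stress increment lies on the virgin compression line:
S_c = C_c·H/(1+e₀)·log₁₀(σ'_f/σ'_0) = 0.36×7.5/(1+0.92)×log₁₀(60.902/50.034)
    = 1.4062 × 0.085366 = 0.12 m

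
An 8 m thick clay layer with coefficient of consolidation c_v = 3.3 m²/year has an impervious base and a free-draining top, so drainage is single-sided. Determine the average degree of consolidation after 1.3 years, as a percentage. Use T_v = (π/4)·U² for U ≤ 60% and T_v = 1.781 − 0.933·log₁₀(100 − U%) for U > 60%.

Drainage path length: H_d = H = 8 m (single drainage).
T_v = c_v·t/H_d² = 3.3×1.3/8² = 0.067031.
T_v = 0.067031 corresponds to the U ≤ 60% branch:
U = √(4T_v/π) = 0.2921

U ≈ 29.2 %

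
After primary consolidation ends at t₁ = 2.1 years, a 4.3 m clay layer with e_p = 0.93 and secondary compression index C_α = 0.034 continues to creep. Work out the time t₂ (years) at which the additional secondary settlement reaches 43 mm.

t₂ ≈ 7.76 years

S_s = C_α·H/(1+e_p)·log₁₀(t₂/t₁) ⇒ log₁₀(t₂/t₁) = S_s·(1+e_p)/(C_α·H).
log₁₀(t₂/t₁) = 0.043 × (1+0.93) / (0.034×4.3) = 0.5676
t₂ = t₁ × 10^0.5676 = 2.1 × 3.695 = 7.76 years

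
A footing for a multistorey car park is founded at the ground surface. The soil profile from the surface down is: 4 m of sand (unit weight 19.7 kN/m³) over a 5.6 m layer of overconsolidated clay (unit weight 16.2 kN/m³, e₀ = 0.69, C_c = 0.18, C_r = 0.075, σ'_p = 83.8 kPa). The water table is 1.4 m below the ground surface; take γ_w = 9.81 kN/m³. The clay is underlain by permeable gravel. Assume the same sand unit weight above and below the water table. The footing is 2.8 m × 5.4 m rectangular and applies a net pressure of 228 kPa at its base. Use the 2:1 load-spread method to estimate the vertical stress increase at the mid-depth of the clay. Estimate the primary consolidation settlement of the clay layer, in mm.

S_c ≈ 65 mm

Mid-depth of clay below the ground surface: z = 4 + 5.6/2 = 6.8 m.
Total vertical stress at mid-clay: σ_v = 19.7×4 + 16.2×2.8 = 124.16 kPa.
Pore pressure: u = 9.81×(6.8 − 1.4) = 52.974 kPa.
Initial effective stress: σ'_0 = σ_v − u = 124.16 − 52.974 = 71.186 kPa.
Stress increase at mid-clay by the 2:1 spreading method:
Δσ = qBL/((B+z)(L+z)) = 228×2.8×5.4/((2.8+6.8)(5.4+6.8)) = 29.434 kPa
Final effective stress: σ'_f = 71.186 + 29.434 = 100.62 kPa.
σ'_f = 100.62 > σ'_p = 83.8 kPa, so the stress path crosses the preconsolidation pressure — recompression up to σ'_p, then virgin compression beyond:
S_c = H/(1+e₀)·[C_r·log₁₀(σ'_p/σ'_0) + C_c·log₁₀(σ'_f/σ'_p)]
    = 5.6/1.69 × [0.075×log₁₀(83.8/71.186) + 0.18×log₁₀(100.62/83.8)]
    = 3.3136 × [0.0053137 + 0.014299] = 0.06499 m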